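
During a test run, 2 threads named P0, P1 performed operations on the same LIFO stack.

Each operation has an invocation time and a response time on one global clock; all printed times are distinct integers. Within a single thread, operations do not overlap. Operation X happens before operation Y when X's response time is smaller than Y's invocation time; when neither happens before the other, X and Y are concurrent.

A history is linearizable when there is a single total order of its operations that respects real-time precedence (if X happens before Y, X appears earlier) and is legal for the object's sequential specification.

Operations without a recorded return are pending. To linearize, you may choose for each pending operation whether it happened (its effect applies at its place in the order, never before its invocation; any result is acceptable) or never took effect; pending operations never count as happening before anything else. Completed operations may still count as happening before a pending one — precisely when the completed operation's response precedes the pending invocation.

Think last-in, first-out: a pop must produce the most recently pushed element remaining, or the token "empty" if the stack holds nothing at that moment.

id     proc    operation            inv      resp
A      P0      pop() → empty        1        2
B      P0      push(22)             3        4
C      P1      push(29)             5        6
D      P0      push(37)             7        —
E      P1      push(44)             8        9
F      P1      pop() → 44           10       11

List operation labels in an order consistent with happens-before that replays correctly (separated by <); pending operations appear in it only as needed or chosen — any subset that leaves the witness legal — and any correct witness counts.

after step 1 (A pop() → empty): stack <>
after step 2 (B push(22)): stack <22>
after step 3 (C push(29)): stack <22,29>
after step 4 (D push(37) (pending, included)): stack <22,29,37>
after step 5 (E push(44)): stack <22,29,37,44>
after step 6 (F pop() → 44): stack <22,29,37>

A < B < C < D < E < F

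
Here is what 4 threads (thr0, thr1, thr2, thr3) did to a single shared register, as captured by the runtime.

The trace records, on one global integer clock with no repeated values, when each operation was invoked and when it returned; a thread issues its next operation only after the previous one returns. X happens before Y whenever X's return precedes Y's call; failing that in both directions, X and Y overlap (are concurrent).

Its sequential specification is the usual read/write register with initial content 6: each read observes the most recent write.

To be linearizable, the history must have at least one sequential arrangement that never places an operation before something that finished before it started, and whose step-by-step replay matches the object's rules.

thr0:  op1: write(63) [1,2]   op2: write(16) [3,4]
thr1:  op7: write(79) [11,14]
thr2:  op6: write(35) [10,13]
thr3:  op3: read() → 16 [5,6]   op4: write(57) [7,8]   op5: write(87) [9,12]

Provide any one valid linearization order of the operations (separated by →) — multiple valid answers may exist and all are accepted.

op1 → op2 → op3 → op4 → op5 → op6 → op7

after step 1 (op1 write(63)): value 63
after step 2 (op2 write(16)): value 16
after step 3 (op3 read() → 16): value 16
after step 4 (op4 write(57)): value 57
after step 5 (op5 write(87)): value 87
after step 6 (op6 write(35)): value 35
after step 7 (op7 write(79)): value 79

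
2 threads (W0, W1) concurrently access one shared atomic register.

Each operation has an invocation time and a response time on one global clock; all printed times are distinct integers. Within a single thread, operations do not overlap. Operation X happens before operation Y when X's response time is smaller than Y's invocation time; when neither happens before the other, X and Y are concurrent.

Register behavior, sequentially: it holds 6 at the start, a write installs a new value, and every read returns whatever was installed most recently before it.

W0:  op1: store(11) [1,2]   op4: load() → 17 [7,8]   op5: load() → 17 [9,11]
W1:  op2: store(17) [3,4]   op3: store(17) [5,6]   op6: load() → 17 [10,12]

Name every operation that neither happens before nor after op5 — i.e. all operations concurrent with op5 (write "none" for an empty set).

op6

concurrent with op5 ([9,11]): every op whose interval crosses 9..11
op1 [1,2]: before
op2 [3,4]: before
op3 [5,6]: before
op4 [7,8]: before
op6 [10,12]: concurrent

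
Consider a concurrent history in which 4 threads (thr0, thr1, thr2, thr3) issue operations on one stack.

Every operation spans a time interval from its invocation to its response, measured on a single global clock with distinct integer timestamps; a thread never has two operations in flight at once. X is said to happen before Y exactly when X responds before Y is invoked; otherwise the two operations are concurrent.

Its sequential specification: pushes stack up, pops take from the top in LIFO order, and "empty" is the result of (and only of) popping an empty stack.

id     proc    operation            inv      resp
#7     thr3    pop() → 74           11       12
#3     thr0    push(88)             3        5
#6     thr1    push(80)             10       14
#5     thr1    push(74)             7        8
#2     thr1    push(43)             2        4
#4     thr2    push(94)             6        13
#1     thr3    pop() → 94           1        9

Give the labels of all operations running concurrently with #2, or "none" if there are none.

#1, #3

concurrent with #2 ([2,4]): every op whose interval crosses 2..4
#1 [1,9]: concurrent
#3 [3,5]: concurrent
#4 [6,13]: after
#5 [7,8]: after
#6 [10,14]: after
#7 [11,12]: after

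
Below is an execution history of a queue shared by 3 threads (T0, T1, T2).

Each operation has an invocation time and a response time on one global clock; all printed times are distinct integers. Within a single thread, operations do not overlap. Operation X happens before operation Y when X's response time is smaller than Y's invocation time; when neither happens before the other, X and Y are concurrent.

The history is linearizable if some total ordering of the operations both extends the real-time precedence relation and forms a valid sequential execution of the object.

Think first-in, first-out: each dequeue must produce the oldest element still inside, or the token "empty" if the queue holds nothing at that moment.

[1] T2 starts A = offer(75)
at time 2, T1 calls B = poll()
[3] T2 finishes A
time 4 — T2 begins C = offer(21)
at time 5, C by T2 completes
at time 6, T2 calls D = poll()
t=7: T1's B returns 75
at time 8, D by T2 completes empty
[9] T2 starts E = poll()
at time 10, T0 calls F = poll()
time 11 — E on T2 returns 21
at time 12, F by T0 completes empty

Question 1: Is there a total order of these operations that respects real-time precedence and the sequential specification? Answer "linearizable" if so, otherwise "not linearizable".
already the first 8 events (up to D's response at time 8) admit no linearization; the first 7 still do
every one of the 4 real-time-consistent orders over 4 completed queue ops fails the sequential spec
one such order, A, B, C, D, breaks at step 4 where D poll() → empty is illegal
one such order, A, C, B, D, breaks at step 4 where D poll() → empty is illegal

not linearizable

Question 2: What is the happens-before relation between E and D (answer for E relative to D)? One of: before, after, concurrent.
Answer: after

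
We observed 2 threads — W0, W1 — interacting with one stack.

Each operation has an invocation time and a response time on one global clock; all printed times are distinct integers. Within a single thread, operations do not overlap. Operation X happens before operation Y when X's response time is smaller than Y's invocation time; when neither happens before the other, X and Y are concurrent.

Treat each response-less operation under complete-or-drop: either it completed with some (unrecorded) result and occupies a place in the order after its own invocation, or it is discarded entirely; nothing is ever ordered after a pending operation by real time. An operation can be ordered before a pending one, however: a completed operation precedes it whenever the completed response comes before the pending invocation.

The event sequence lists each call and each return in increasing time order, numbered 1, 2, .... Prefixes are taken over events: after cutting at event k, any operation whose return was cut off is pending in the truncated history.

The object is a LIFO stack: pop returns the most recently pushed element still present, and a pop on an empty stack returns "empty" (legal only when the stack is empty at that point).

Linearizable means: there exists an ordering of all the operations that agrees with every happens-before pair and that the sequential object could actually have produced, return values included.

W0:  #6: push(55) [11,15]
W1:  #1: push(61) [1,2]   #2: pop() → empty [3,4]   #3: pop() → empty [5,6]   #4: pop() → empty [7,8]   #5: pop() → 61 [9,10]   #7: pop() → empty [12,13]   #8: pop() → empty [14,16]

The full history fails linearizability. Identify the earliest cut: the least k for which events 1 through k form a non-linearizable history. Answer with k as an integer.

4

events 1..3 are linearizable, e.g. via #1:
1. #1 push(61), leaving stack <61>
event 4 — #2's response, time 4 — after it, nothing linearizes
for example #1, #2 fails at step 2: #2 pop() → empty is not legal there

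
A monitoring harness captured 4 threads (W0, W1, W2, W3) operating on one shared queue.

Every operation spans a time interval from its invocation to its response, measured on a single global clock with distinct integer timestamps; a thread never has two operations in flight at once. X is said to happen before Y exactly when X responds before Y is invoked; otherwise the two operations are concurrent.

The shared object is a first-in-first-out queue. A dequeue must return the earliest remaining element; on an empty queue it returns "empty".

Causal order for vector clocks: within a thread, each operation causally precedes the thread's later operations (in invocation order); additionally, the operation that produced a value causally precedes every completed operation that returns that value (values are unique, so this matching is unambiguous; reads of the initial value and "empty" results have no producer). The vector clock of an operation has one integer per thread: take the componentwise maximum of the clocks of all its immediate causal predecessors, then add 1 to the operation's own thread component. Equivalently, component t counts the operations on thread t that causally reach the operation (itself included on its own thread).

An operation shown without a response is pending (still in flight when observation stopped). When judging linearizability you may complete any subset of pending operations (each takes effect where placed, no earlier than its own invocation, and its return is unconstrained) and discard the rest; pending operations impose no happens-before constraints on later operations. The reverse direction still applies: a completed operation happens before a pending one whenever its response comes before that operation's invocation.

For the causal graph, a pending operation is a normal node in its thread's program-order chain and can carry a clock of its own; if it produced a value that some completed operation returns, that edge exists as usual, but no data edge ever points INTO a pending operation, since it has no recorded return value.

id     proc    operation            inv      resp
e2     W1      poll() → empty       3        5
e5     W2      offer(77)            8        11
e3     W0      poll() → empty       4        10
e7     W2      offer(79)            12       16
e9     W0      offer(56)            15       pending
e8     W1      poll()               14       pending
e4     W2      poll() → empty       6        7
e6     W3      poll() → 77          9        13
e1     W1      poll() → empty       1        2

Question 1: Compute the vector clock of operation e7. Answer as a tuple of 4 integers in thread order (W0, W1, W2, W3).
no predecessors for e4 (invoked 6): W2 increments from zero → (0, 0, 1, 0)
no predecessors for e1 (invoked 1): W1 increments from zero → (0, 1, 0, 0)
no predecessors for e3 (invoked 4): W0 increments from zero → (1, 0, 0, 0)
VC(e5, invoked at 8): max of VC(e4)=(0, 0, 1, 0), then +1 on thread W2 → (0, 0, 2, 0)
VC(e2, invoked at 3): max of VC(e1)=(0, 1, 0, 0), then +1 on thread W1 → (0, 2, 0, 0)
VC(e9, invoked at 15): max of VC(e3)=(1, 0, 0, 0), then +1 on thread W0 → (2, 0, 0, 0)
VC(e6, invoked at 9): max of VC(e5)=(0, 0, 2, 0), then +1 on thread W3 → (0, 0, 2, 1)
VC(e7, invoked at 12): max of VC(e5)=(0, 0, 2, 0), then +1 on thread W2 → (0, 0, 3, 0)
VC(e8, invoked at 14): max of VC(e2)=(0, 2, 0, 0), then +1 on thread W1 → (0, 3, 0, 0)
target: VC(e7) = (0, 0, 3, 0)

(0, 0, 3, 0)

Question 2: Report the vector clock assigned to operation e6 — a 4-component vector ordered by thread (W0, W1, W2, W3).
e4, invoked 6, has no incoming edges; only W2's bump applies → (0, 0, 1, 0)
e1, invoked 1, has no incoming edges; only W1's bump applies → (0, 1, 0, 0)
e3, invoked 4, has no incoming edges; only W0's bump applies → (1, 0, 0, 0)
e5, invoked 8, takes VC(e4)=(0, 0, 1, 0) under max, adds 1 for W2 → (0, 0, 2, 0)
e2, invoked 3, takes VC(e1)=(0, 1, 0, 0) under max, adds 1 for W1 → (0, 2, 0, 0)
e9, invoked 15, takes VC(e3)=(1, 0, 0, 0) under max, adds 1 for W0 → (2, 0, 0, 0)
e6, invoked 9, takes VC(e5)=(0, 0, 2, 0) under max, adds 1 for W3 → (0, 0, 2, 1)
e7, invoked 12, takes VC(e5)=(0, 0, 2, 0) under max, adds 1 for W2 → (0, 0, 3, 0)
e8, invoked 14, takes VC(e2)=(0, 2, 0, 0) under max, adds 1 for W1 → (0, 3, 0, 0)
target: VC(e6) = (0, 0, 2, 1)

(0, 0, 2, 1)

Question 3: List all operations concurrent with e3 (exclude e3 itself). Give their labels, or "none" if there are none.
overlap test against e3 [4,10]: concurrent iff the interval meets 4..10
e1 [1,2]: before
e2 [3,5]: concurrent
e4 [6,7]: concurrent
e5 [8,11]: concurrent
e6 [9,13]: concurrent
e7 [12,16]: after
e8 [14,…): after
e9 [15,…): after

e2, e4, e5, e6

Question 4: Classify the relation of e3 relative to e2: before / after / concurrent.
e3 spans [4,10], e2 spans [3,5]
the intervals overlap in both directions

concurrent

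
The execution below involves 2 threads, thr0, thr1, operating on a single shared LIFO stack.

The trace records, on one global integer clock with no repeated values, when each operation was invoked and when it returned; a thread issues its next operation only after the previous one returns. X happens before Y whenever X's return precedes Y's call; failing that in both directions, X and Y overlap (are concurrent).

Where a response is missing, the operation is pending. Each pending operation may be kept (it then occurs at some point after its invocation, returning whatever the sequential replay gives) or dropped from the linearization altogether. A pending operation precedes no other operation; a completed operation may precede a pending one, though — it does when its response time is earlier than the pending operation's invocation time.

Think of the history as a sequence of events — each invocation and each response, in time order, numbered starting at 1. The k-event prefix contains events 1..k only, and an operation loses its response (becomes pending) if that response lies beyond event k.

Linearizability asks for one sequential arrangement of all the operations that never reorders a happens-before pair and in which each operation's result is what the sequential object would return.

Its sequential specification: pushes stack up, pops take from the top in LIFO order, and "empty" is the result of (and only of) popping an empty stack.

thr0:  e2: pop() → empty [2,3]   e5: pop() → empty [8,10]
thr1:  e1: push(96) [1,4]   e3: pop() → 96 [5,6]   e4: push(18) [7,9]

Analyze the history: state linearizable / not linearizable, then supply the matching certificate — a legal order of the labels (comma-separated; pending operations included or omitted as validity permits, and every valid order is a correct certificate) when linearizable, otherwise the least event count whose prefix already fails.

after step 1 (e2 pop() → empty): stack <>
after step 2 (e1 push(96)): stack <96>
after step 3 (e3 pop() → 96): stack <>
after step 4 (e5 pop() → empty): stack <>
after step 5 (e4 push(18)): stack <18>

linearizable — witness: e2, e1, e3, e5, e4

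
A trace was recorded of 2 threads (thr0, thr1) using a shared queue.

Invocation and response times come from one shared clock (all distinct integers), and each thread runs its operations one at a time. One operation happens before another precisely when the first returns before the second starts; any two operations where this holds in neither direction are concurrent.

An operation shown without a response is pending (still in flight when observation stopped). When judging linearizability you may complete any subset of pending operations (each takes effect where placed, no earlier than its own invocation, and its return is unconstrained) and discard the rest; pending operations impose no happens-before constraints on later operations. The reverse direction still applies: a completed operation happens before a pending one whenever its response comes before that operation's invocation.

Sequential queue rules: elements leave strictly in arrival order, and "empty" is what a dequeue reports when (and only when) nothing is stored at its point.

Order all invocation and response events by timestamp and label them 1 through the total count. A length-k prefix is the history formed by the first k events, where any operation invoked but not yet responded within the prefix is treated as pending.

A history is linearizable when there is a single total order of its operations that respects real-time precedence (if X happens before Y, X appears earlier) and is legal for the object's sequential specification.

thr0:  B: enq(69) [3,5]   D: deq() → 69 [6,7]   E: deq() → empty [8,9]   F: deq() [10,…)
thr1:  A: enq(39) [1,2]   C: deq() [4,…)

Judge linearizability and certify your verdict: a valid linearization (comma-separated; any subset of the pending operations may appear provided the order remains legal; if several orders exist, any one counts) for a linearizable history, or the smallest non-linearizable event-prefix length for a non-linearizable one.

linearizable — witness: A, B, C, D, E

step 1: A enq(39) — queue <39>
step 2: B enq(69) — queue <39,69>
step 3: C deq() (pending, included) — queue <69>
step 4: D deq() → 69 — queue <>
step 5: E deq() → empty — queue <>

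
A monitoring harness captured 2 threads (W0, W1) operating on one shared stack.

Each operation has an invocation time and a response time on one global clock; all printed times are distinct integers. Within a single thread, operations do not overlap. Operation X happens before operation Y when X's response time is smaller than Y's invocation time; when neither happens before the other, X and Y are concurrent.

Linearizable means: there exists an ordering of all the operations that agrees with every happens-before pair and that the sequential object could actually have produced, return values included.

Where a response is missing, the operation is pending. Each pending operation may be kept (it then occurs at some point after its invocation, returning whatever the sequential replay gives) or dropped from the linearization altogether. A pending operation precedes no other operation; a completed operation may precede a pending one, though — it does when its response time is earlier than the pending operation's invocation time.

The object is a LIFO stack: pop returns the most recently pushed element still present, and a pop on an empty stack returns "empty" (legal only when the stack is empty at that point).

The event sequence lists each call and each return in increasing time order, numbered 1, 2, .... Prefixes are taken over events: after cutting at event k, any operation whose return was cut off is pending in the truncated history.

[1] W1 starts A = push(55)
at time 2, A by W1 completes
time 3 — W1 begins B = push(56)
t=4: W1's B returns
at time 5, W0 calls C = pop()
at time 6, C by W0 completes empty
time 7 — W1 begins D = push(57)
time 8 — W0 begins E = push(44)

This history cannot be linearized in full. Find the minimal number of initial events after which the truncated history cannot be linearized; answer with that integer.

events 1..5 are linearizable; a witness order is A, B:
after step 1 (A push(55)): stack <55>
after step 2 (B push(56)): stack <55,56>
with event 6 included (C responding at time 6), all real-time-consistent orders fail
e.g. A, B, C: illegal at step 3, since C pop() → empty cannot apply there

6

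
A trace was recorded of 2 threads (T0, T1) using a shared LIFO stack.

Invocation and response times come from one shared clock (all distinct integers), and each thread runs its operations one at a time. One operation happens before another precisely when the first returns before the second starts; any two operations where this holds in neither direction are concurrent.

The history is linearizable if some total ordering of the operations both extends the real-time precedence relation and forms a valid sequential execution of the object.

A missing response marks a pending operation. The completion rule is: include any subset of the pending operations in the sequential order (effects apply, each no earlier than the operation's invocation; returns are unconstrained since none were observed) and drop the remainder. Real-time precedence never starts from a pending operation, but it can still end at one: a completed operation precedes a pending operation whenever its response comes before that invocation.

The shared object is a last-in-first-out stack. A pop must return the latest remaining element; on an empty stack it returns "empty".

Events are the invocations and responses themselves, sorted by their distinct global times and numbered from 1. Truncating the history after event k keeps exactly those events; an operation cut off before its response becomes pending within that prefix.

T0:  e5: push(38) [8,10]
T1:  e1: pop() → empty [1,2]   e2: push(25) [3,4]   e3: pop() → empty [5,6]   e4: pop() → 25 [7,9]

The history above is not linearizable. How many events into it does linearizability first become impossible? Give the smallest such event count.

6

events 1..5 are still linearizable — one witness is e1, e2:
1. e1 pop() → empty, leaving stack <>
2. e2 push(25), leaving stack <25>
include event 6 — e3 responding at 6 — and every candidate order breaks
take e1, e2, e3: step 3 already fails, because e3 pop() → empty cannot occur there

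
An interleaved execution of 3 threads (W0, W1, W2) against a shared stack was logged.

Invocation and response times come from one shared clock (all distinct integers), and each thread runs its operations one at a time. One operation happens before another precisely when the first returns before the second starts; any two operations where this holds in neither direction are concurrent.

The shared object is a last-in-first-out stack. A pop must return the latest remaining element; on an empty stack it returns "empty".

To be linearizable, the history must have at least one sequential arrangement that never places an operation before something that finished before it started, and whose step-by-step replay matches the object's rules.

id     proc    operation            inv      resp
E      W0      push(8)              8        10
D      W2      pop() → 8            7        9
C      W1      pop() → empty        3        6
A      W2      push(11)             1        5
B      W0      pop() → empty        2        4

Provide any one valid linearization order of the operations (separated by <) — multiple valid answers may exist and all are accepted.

B < C < A < E < D

step 1: B pop() → empty — stack <>
step 2: C pop() → empty — stack <>
step 3: A push(11) — stack <11>
step 4: E push(8) — stack <11,8>
step 5: D pop() → 8 — stack <11>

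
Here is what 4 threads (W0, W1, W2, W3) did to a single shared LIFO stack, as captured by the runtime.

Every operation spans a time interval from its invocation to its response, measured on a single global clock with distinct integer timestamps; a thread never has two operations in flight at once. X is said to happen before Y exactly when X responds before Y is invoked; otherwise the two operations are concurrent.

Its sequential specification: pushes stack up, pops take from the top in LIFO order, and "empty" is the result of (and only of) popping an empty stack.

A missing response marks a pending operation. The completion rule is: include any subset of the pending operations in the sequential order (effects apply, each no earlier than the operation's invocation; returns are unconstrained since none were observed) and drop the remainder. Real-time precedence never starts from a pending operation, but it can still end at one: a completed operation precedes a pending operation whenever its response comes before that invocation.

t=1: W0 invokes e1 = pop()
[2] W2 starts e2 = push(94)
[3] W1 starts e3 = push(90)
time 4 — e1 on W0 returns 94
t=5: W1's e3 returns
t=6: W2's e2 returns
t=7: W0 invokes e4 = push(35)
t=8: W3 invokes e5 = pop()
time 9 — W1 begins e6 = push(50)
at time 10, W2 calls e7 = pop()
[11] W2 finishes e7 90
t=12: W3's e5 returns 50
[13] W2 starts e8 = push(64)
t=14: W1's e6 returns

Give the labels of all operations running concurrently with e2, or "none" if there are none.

overlap test against e2 [2,6]: concurrent iff the interval meets 2..6
e1 [1,4]: concurrent
e3 [3,5]: concurrent
e4 [7,…): after
e5 [8,12]: after
e6 [9,14]: after
e7 [10,11]: after
e8 [13,…): after

e1, e3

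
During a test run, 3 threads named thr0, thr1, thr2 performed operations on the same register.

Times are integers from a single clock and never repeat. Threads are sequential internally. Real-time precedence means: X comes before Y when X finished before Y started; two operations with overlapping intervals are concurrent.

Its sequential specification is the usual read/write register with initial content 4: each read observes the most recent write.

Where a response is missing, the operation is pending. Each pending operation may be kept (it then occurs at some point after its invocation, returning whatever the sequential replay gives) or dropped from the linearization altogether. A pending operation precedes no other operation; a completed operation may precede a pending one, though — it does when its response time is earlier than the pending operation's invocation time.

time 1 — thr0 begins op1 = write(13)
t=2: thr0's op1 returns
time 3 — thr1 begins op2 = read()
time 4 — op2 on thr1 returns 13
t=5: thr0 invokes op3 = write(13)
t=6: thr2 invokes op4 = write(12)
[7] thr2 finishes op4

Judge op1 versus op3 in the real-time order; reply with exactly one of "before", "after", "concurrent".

op1 spans [1,2], op3 spans [5,…)
resp(op1)=2 < inv(op3)=5

before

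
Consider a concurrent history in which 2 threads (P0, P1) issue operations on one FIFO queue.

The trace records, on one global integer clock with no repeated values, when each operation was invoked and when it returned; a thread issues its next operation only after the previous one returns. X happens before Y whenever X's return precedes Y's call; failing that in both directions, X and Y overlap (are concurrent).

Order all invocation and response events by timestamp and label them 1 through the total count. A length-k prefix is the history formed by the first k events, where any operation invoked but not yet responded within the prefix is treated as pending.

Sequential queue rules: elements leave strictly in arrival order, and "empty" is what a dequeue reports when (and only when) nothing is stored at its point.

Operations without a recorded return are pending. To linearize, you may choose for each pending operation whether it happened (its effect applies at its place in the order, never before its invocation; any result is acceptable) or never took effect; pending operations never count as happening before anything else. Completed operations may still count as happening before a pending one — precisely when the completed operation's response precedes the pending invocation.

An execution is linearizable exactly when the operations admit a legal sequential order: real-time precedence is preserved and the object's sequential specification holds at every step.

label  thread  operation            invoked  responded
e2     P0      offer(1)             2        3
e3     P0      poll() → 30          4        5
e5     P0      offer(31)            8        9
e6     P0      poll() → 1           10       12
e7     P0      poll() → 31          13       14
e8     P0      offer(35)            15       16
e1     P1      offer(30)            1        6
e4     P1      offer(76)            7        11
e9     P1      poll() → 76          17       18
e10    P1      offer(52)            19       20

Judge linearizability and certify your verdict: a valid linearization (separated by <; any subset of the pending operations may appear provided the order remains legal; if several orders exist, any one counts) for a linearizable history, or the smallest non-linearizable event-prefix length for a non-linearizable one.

linearizable — witness: e1 < e2 < e3 < e5 < e4 < e6 < e7 < e8 < e9 < e10

1. e1 offer(30), leaving queue <30>
2. e2 offer(1), leaving queue <30,1>
3. e3 poll() → 30, leaving queue <1>
4. e5 offer(31), leaving queue <1,31>
5. e4 offer(76), leaving queue <1,31,76>
6. e6 poll() → 1, leaving queue <31,76>
7. e7 poll() → 31, leaving queue <76>
8. e8 offer(35), leaving queue <76,35>
9. e9 poll() → 76, leaving queue <35>
10. e10 offer(52), leaving queue <35,52>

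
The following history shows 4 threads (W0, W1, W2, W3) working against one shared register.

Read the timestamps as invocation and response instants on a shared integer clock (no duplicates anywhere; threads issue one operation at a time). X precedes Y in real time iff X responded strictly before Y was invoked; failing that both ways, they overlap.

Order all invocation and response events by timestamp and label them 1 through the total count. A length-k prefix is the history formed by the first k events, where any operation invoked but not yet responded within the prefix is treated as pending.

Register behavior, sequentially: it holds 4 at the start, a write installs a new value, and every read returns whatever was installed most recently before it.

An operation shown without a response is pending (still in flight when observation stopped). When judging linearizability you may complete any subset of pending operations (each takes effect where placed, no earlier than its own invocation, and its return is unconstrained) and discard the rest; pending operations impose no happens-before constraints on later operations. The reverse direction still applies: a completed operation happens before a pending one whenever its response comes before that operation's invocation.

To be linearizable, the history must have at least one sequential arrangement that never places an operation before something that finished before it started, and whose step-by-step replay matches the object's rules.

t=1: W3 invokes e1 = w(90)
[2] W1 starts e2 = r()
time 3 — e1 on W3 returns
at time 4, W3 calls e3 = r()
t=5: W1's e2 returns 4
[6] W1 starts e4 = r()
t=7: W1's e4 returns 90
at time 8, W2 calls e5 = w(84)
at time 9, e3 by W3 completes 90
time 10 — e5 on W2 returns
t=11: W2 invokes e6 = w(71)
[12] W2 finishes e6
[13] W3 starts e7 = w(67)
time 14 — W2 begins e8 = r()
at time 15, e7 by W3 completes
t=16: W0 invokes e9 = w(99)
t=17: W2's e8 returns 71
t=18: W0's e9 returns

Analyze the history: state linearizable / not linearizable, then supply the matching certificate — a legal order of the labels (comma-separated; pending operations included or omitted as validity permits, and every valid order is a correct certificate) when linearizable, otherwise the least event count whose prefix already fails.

step 1: e2 r() → 4 — value 4
step 2: e1 w(90) — value 90
step 3: e3 r() → 90 — value 90
step 4: e4 r() → 90 — value 90
step 5: e5 w(84) — value 84
step 6: e6 w(71) — value 71
step 7: e8 r() → 71 — value 71
step 8: e7 w(67) — value 67
step 9: e9 w(99) — value 99

linearizable — witness: e2, e1, e3, e4, e5, e6, e8, e7, e9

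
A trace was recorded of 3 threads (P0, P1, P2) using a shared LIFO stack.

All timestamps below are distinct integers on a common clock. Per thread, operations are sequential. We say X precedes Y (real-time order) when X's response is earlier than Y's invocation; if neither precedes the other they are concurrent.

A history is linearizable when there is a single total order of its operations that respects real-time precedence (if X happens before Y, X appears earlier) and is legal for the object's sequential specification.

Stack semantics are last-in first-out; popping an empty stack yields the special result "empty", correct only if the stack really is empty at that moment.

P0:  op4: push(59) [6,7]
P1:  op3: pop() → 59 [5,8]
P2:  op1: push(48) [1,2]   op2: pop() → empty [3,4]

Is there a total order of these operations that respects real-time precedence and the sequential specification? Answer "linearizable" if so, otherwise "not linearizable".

cut after 3 events: linearizable; cut after 4 events (op2 responds, time 4): not linearizable
one real-time candidate order over the 2 completed operations — the LIFO stack replay rejects it
for example op1, op2 fails at step 2: op2 pop() → empty is not legal there

not linearizable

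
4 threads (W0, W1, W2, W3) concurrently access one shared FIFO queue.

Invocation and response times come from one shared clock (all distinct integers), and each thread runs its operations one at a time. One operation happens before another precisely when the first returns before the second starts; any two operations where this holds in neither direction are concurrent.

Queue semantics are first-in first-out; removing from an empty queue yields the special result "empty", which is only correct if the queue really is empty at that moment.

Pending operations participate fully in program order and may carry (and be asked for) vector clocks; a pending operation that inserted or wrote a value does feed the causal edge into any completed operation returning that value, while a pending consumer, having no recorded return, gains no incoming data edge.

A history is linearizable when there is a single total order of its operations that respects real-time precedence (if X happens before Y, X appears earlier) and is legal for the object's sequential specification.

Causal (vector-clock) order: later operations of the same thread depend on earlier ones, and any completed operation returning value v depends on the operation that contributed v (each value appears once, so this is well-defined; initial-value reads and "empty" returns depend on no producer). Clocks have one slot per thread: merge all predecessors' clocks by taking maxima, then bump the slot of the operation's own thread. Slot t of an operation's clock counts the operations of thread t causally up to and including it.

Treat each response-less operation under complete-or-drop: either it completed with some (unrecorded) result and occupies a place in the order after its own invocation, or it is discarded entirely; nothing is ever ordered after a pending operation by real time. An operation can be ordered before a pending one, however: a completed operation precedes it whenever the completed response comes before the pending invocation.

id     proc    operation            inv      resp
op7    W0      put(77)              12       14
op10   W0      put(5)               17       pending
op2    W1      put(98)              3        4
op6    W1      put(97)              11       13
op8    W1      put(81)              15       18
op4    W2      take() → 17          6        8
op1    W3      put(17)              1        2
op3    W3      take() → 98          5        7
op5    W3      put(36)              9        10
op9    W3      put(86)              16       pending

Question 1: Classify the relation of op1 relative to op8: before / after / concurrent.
op1 spans [1,2], op8 spans [15,18]
resp(op1)=2 < inv(op8)=15

before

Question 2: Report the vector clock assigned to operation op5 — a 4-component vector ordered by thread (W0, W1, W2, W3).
invoked at 1, op1 has no predecessors; its own W3 bump gives (0, 0, 0, 1)
invoked at 3, op2 has no predecessors; its own W1 bump gives (0, 1, 0, 0)
invoked at 12, op7 has no predecessors; its own W0 bump gives (1, 0, 0, 0)
merge at op4 (invoked 6): VC(op1)=(0, 0, 0, 1), own-thread bump on W2 → (0, 0, 1, 1)
merge at op6 (invoked 11): VC(op2)=(0, 1, 0, 0), own-thread bump on W1 → (0, 2, 0, 0)
merge at op10 (invoked 17): VC(op7)=(1, 0, 0, 0), own-thread bump on W0 → (2, 0, 0, 0)
merge at op3 (invoked 5): VC(op1)=(0, 0, 0, 1), VC(op2)=(0, 1, 0, 0), own-thread bump on W3 → (0, 1, 0, 2)
merge at op8 (invoked 15): VC(op6)=(0, 2, 0, 0), own-thread bump on W1 → (0, 3, 0, 0)
merge at op5 (invoked 9): VC(op3)=(0, 1, 0, 2), own-thread bump on W3 → (0, 1, 0, 3)
merge at op9 (invoked 16): VC(op5)=(0, 1, 0, 3), own-thread bump on W3 → (0, 1, 0, 4)
target: VC(op5) = (0, 1, 0, 3)

(0, 1, 0, 3)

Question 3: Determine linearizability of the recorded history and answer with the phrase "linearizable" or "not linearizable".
witness order: op1, op2, op4, op3, op5, op6, op7, op8
after step 1 (op1 put(17)): queue <17>
after step 2 (op2 put(98)): queue <17,98>
after step 3 (op4 take() → 17): queue <98>
after step 4 (op3 take() → 98): queue <>
after step 5 (op5 put(36)): queue <36>
after step 6 (op6 put(97)): queue <36,97>
after step 7 (op7 put(77)): queue <36,97,77>
after step 8 (op8 put(81)): queue <36,97,77,81>

linearizable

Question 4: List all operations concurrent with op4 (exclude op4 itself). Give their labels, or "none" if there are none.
overlap test against op4 [6,8]: concurrent iff the interval meets 6..8
op1 [1,2]: before
op2 [3,4]: before
op3 [5,7]: concurrent
op5 [9,10]: after
op6 [11,13]: after
op7 [12,14]: after
op8 [15,18]: after
op9 [16,…): after
op10 [17,…): after

op3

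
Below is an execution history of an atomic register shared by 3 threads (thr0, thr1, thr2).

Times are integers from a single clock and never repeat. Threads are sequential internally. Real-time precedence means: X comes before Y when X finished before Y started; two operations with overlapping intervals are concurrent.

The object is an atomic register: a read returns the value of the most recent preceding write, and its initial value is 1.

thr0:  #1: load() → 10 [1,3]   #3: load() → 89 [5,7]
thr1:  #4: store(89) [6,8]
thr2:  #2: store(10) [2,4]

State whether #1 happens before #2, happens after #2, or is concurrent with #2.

concurrent

#1 spans [1,3], #2 spans [2,4]
the intervals overlap in both directions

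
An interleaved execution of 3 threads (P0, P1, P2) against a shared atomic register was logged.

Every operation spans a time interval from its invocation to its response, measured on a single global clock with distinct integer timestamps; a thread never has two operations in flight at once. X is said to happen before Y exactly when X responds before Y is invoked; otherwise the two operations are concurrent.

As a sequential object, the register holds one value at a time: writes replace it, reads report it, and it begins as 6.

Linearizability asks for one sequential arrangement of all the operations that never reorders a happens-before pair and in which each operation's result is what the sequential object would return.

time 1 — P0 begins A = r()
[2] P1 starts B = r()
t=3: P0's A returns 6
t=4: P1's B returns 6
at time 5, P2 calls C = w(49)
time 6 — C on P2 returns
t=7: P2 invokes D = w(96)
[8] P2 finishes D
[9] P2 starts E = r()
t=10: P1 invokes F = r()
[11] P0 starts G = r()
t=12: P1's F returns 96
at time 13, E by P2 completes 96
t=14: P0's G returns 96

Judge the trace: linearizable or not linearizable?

one valid linearization: A, B, C, D, E, F, G
step 1: A r() → 6 — value 6
step 2: B r() → 6 — value 6
step 3: C w(49) — value 49
step 4: D w(96) — value 96
step 5: E r() → 96 — value 96
step 6: F r() → 96 — value 96
step 7: G r() → 96 — value 96

linearizable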